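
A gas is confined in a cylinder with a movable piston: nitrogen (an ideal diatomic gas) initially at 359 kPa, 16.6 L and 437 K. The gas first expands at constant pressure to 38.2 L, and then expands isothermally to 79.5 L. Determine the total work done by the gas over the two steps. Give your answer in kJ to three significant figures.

W_total ≈ 17.8 kJ

Step 1 (isobaric): W = PΔV = (359 kPa)(38.2 − 16.6 L) = 7754 J.
After step 1: P = 359 kPa, V = 38.2 L, T = 1006 K.
Step 2 (isothermal): W = P₁V₁ ln(V₂/V₁) = (13714) ln(79.5/38.2) = 10051 J.
W_total = 7754 + 10051 = 17806 J.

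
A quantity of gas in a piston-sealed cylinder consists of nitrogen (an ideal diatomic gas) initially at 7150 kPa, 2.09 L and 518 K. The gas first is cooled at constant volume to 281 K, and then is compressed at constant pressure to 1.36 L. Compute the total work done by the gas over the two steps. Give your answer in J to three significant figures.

W_total ≈ -2830 J

Step 1 (isochoric): W = 0 (constant volume).
After step 1: P = 3879 kPa (V unchanged).
Step 2 (isobaric): W = PΔV = (3879 kPa)(1.36 − 2.09 L) = -2831 J.
W_total = 0 − 2831 = -2831 J.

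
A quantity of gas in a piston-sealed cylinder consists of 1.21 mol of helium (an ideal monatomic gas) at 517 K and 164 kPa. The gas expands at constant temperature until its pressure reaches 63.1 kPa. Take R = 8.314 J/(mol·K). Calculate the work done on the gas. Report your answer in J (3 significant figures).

W ≈ -4970 J

Isothermal process: W = nRT ln(V₂/V₁) = nRT ln(P₁/P₂).
W = (1.21)(8.314)(517) × ln(164/63.1)
  = 5201 × ln(2.599) = 5201 × 0.9551
W_by_gas = 4968 J; work on gas = −W_by = -4968 J.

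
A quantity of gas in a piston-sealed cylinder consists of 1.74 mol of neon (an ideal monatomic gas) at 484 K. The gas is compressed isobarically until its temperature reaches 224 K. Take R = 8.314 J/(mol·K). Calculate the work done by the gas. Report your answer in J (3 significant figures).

W ≈ -3760 J

Isobaric: W = P ΔV = nR ΔT.
W = (1.74)(8.314)(224 − 484) = -3761 J.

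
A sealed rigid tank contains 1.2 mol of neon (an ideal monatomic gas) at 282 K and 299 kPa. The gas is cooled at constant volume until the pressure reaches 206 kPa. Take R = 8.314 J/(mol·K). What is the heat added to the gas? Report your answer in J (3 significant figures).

Q ≈ -1310 J

Constant volume ⇒ W = 0, so Q = ΔU = nCᵥΔT with Cᵥ = 3R/2 = 12.47 J/(mol·K).
At constant V, T₂/T₁ = P₂/P₁ ⇒ ΔT = T₁(P₂/P₁ − 1) = 282·(206/299 − 1) = -87.71 K.
ΔU = (1.2)(12.47)(-87.71) = -1313 J.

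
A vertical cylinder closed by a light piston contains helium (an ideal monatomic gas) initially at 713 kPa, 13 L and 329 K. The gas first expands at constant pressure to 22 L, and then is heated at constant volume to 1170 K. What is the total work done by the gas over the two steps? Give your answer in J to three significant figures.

W_total ≈ 6420 J

Step 1 (isobaric): W = PΔV = (713 kPa)(22 − 13 L) = 6417 J.
Step 2 (isochoric): W = 0 (constant volume).
W_total = 6417 + 0 = 6417 J.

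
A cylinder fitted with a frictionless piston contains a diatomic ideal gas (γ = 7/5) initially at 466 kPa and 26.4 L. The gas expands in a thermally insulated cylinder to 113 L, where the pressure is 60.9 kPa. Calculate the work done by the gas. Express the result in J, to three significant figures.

Adiabatic: W = (P₁V₁ − P₂V₂)/(γ − 1) with γ = 7/5.
P₁V₁ = 12302 J, P₂V₂ = 6882 J.
W = (12302 − 6882) / 0.4 = 13552 J.

W ≈ 13600 J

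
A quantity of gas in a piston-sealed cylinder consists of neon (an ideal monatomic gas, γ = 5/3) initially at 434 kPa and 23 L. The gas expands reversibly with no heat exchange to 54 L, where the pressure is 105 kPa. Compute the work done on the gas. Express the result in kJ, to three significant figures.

Adiabatic: W = (P₁V₁ − P₂V₂)/(γ − 1) with γ = 5/3.
P₁V₁ = 9982 J, P₂V₂ = 5670 J.
W = (9982 − 5670) / 0.6667 = 6468 J.
Work on gas = −W_by = -6468 J.

W ≈ -6.47 kJ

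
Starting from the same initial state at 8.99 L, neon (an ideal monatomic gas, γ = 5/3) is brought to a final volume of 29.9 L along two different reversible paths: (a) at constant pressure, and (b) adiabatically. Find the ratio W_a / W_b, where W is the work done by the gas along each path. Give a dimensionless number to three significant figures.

W_a / W_b ≈ 2.81

Path (a) isobaric: W = P₁(V₂ − V₁) → W_a/(P₁V₁) = 2.326.
Path (b) adiabatic: W = P₁V₁(1 − (V₁/V₂)^(γ−1))/(γ−1) → W_b/(P₁V₁) = 0.8268.
W_a / W_b = 2.326 / 0.8268 = 2.813.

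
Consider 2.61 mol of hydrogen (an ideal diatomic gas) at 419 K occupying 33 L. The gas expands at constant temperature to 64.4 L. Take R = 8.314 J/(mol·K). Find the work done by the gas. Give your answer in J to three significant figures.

W ≈ 6080 J

Isothermal: W = nRT ln(V₂/V₁).
W = (2.61)(8.314)(419) × ln(64.4/33)
  = 9092 × 0.6686
W_by_gas = 6079 J.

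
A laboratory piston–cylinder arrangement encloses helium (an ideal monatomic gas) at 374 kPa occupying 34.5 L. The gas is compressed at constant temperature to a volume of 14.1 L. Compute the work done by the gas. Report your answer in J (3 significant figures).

W ≈ -11500 J

Isothermal: W = nRT ln(V₂/V₁) = P₁V₁ ln(V₂/V₁).
P₁V₁ = (374 kPa)(34.5 L) = 12903 J.
W = 12903 × ln(14.1/34.5) = 12903 × -0.8948
W_by_gas = -11545 J.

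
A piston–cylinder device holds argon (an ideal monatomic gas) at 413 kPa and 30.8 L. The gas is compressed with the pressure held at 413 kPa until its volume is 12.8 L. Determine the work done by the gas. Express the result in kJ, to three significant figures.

W ≈ -7.43 kJ

Isobaric: W = P ΔV.
W = (413 kPa)(12.8 − 30.8 L) = (413)(-18) = -7434 J.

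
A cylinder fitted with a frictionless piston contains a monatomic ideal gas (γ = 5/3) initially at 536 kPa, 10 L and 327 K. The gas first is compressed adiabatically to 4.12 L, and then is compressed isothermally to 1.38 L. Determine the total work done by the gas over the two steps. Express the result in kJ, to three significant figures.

W_total ≈ -17.1 kJ

Step 1 (adiabatic): W = (P₁V₁ − P₂V₂)/(γ−1) = (5360 − 9681)/0.667 = -6481 J.
After step 1: P = 2350 kPa, V = 4.12 L, T = 590.6 K.
Step 2 (isothermal): W = P₁V₁ ln(V₂/V₁) = (9681) ln(1.38/4.12) = -10588 J.
W_total = -6481 − 10588 = -17069 J.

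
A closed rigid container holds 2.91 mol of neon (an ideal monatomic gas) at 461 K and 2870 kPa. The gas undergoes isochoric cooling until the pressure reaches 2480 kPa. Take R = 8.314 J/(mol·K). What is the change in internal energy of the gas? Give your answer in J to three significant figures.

Constant volume ⇒ W = 0, so Q = ΔU = nCᵥΔT with Cᵥ = 3R/2 = 12.47 J/(mol·K).
At constant V, T₂/T₁ = P₂/P₁ ⇒ ΔT = T₁(P₂/P₁ − 1) = 461·(2480/2870 − 1) = -62.64 K.
ΔU = (2.91)(12.47)(-62.64) = -2273 J.

ΔU ≈ -2270 J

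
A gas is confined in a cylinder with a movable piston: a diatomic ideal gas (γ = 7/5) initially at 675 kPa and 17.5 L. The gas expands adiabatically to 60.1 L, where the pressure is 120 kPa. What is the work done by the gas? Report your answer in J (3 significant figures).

W ≈ 11500 J

Adiabatic: W = (P₁V₁ − P₂V₂)/(γ − 1) with γ = 7/5.
P₁V₁ = 11812 J, P₂V₂ = 7212 J.
W = (11812 − 7212) / 0.4 = 11501 J.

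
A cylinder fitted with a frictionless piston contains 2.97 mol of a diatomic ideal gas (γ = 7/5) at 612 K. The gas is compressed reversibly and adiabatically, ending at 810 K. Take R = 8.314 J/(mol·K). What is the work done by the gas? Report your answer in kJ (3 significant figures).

W ≈ -12.2 kJ

Adiabatic ⇒ Q = 0, so W_by = −ΔU = nCᵥ(T₁ − T₂).
Cᵥ = 5R/2 = 20.79 J/(mol·K).
W = (2.97)(20.79)(612 − 810) = -12223 J.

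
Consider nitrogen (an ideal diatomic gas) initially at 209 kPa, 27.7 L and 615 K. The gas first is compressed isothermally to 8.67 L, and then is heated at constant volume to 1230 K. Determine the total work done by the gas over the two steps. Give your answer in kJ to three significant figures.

Step 1 (isothermal): W = P₁V₁ ln(V₂/V₁) = (5789) ln(8.67/27.7) = -6725 J.
Step 2 (isochoric): W = 0 (constant volume).
W_total = -6725 + 0 = -6725 J.

W_total ≈ -6.72 kJ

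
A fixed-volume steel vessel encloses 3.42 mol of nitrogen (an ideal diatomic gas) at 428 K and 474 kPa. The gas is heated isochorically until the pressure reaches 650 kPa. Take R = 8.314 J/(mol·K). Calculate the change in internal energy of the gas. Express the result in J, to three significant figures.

Constant volume ⇒ W = 0, so Q = ΔU = nCᵥΔT with Cᵥ = 5R/2 = 20.79 J/(mol·K).
At constant V, T₂/T₁ = P₂/P₁ ⇒ ΔT = T₁(P₂/P₁ − 1) = 428·(650/474 − 1) = 158.9 K.
ΔU = (3.42)(20.79)(158.9) = 11297 J.

ΔU ≈ 11300 J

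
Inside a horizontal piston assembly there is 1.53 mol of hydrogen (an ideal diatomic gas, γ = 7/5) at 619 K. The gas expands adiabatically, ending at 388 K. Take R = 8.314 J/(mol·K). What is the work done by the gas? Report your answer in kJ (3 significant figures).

W ≈ 7.35 kJ

Adiabatic ⇒ Q = 0, so W_by = −ΔU = nCᵥ(T₁ − T₂).
Cᵥ = 5R/2 = 20.79 J/(mol·K).
W = (1.53)(20.79)(619 − 388) = 7346 J.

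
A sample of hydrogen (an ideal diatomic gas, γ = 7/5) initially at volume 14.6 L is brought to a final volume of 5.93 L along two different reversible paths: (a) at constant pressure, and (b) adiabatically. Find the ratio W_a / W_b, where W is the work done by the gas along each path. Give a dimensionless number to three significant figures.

Path (a) isobaric: W = P₁(V₂ − V₁) → W_a/(P₁V₁) = -0.5938.
Path (b) adiabatic: W = P₁V₁(1 − (V₁/V₂)^(γ−1))/(γ−1) → W_b/(P₁V₁) = -1.085.
W_a / W_b = -0.5938 / -1.085 = 0.5474.

W_a / W_b ≈ 0.547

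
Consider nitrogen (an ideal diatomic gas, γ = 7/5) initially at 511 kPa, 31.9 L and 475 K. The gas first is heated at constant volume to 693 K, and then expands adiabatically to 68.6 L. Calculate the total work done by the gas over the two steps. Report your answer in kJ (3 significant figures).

W_total ≈ 15.7 kJ

Step 1 (isochoric): W = 0 (constant volume).
After step 1: P = 745.5 kPa (V unchanged).
Step 2 (adiabatic): W = (P₁V₁ − P₂V₂)/(γ−1) = (23782 − 17508)/0.4 = 15685 J.
W_total = 0 + 15685 = 15685 J.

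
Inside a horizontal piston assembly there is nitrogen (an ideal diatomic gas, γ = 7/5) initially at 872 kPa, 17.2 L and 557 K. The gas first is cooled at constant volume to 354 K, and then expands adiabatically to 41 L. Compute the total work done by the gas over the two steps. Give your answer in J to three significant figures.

W_total ≈ 6990 J

Step 1 (isochoric): W = 0 (constant volume).
After step 1: P = 554.2 kPa (V unchanged).
Step 2 (adiabatic): W = (P₁V₁ − P₂V₂)/(γ−1) = (9532 − 6734)/0.4 = 6995 J.
W_total = 0 + 6995 = 6995 J.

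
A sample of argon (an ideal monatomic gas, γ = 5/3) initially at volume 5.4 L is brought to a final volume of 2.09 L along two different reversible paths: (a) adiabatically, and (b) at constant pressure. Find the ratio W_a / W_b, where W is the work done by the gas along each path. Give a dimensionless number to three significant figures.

W_a / W_b ≈ 2.16

Path (a) adiabatic: W = P₁V₁(1 − (V₁/V₂)^(γ−1))/(γ−1) → W_a/(P₁V₁) = -1.324.
Path (b) isobaric: W = P₁(V₂ − V₁) → W_b/(P₁V₁) = -0.613.
W_a / W_b = -1.324 / -0.613 = 2.161.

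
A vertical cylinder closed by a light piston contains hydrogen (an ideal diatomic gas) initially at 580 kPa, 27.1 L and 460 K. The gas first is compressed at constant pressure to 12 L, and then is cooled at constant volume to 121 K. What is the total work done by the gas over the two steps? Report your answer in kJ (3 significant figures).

W_total ≈ -8.76 kJ

Step 1 (isobaric): W = PΔV = (580 kPa)(12 − 27.1 L) = -8758 J.
Step 2 (isochoric): W = 0 (constant volume).
W_total = -8758 + 0 = -8758 J.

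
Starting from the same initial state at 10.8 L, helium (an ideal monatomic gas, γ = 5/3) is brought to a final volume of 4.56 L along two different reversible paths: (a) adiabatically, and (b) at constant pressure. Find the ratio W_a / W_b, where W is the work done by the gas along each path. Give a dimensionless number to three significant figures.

W_a / W_b ≈ 2.02

Path (a) adiabatic: W = P₁V₁(1 − (V₁/V₂)^(γ−1))/(γ−1) → W_a/(P₁V₁) = -1.165.
Path (b) isobaric: W = P₁(V₂ − V₁) → W_b/(P₁V₁) = -0.5778.
W_a / W_b = -1.165 / -0.5778 = 2.017.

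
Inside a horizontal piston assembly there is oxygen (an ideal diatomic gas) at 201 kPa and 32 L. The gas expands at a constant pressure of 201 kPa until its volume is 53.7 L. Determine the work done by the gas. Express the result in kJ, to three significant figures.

W ≈ 4.36 kJ

Isobaric: W = P ΔV.
W = (201 kPa)(53.7 − 32 L) = (201)(21.7) = 4362 J.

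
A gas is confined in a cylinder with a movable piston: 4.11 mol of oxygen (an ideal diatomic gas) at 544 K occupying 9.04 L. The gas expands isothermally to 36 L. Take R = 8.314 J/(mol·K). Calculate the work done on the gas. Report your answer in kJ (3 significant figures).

Isothermal: W = nRT ln(V₂/V₁).
W = (4.11)(8.314)(544) × ln(36/9.04)
  = 18589 × 1.382
W_by_gas = 25687 J; work on gas = −W_by = -25687 J.

W ≈ -25.7 kJ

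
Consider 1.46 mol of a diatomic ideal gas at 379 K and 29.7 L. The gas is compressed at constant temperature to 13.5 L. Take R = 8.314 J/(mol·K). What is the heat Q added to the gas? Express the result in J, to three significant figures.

Isothermal ⇒ ΔU = 0, so Q = W = nRT ln(V₂/V₁).
Q = (1.46)(8.314)(379) ln(13.5/29.7) = 4600 × -0.7885 = -3627 J.

Q ≈ -3630 J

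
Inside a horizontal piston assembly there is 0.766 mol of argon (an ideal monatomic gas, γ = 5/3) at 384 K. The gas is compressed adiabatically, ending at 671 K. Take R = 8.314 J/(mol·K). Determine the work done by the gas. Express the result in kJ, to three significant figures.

Adiabatic ⇒ Q = 0, so W_by = −ΔU = nCᵥ(T₁ − T₂).
Cᵥ = 3R/2 = 12.47 J/(mol·K).
W = (0.766)(12.47)(384 − 671) = -2742 J.

W ≈ -2.74 kJ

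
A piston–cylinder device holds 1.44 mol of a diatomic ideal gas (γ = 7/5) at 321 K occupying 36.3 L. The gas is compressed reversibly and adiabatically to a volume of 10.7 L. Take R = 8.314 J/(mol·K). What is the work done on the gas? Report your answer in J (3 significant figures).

W ≈ 6050 J

Adiabatic: TV^(γ−1) = const with γ = 7/5.
T₂ = T₁ (V₁/V₂)^(γ−1) = 321 × (36.3/10.7)^0.4 = 321 × 1.63 = 523.3 K.
W_by = nCᵥ(T₁ − T₂) = (1.44)(20.79)(321 − 523.3) = -6054 J.
Work on gas = −W_by = 6054 J.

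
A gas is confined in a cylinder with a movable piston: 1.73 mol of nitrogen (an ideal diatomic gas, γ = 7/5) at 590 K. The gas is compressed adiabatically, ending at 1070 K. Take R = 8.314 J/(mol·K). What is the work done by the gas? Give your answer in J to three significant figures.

W ≈ -17300 J

Adiabatic ⇒ Q = 0, so W_by = −ΔU = nCᵥ(T₁ − T₂).
Cᵥ = 5R/2 = 20.79 J/(mol·K).
W = (1.73)(20.79)(590 − 1070) = -17260 J.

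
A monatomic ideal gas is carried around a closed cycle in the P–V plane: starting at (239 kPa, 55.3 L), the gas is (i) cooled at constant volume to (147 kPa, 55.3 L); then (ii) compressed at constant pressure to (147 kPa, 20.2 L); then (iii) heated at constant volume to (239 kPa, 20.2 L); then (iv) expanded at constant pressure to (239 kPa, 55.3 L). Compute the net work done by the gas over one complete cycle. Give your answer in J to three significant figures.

W_net ≈ 3230 J

Constant-volume legs do no work.
W(ii) = (147)(20.2 − 55.3) = -5160 J; W(iv) = (239)(55.3 − 20.2) = 8389 J.
W_net = -5160 + 8389 = 3229 J (the clockwise enclosed area).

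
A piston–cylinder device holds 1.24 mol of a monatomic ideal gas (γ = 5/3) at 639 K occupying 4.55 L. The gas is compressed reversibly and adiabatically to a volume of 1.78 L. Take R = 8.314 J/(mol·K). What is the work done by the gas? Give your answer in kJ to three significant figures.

W ≈ -8.59 kJ

Adiabatic: TV^(γ−1) = const with γ = 5/3.
T₂ = T₁ (V₁/V₂)^(γ−1) = 639 × (4.55/1.78)^0.667 = 639 × 1.87 = 1195 K.
W_by = nCᵥ(T₁ − T₂) = (1.24)(12.47)(639 − 1195) = -8592 J.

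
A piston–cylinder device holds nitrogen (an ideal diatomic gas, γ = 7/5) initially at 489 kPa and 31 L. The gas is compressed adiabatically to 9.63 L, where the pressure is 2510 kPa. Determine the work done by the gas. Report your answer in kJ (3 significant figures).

Adiabatic: W = (P₁V₁ − P₂V₂)/(γ − 1) with γ = 7/5.
P₁V₁ = 15159 J, P₂V₂ = 24171 J.
W = (15159 − 24171) / 0.4 = -22531 J.

W ≈ -22.5 kJ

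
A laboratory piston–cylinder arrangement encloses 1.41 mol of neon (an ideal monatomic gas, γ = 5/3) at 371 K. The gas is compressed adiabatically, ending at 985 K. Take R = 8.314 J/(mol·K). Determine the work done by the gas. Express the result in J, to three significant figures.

Adiabatic ⇒ Q = 0, so W_by = −ΔU = nCᵥ(T₁ − T₂).
Cᵥ = 3R/2 = 12.47 J/(mol·K).
W = (1.41)(12.47)(371 − 985) = -10797 J.

W ≈ -10800 J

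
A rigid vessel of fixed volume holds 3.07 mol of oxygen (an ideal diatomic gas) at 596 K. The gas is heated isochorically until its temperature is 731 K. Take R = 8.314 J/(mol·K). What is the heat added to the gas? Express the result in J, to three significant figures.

Constant volume ⇒ W = 0, so Q = ΔU = nCᵥΔT with Cᵥ = 5R/2 = 20.79 J/(mol·K).
ΔU = (3.07)(20.79)(731 − 596) = 8614 J.

Q ≈ 8610 J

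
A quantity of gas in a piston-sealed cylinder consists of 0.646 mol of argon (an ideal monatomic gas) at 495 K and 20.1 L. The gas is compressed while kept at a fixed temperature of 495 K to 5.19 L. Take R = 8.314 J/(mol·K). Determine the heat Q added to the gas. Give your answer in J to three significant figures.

Isothermal ⇒ ΔU = 0, so Q = W = nRT ln(V₂/V₁).
Q = (0.646)(8.314)(495) ln(5.19/20.1) = 2659 × -1.354 = -3600 J.

Q ≈ -3600 J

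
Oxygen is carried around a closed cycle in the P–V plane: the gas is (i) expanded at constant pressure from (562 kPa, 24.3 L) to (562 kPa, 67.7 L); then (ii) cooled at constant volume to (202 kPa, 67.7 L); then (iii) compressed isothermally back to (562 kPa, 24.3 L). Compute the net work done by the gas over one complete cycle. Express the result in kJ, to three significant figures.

Leg (i): W = PΔV = (562)(67.7 − 24.3) = 24391 J.
Leg (ii): W = 0.
Leg (iii): W = PᵢVᵢ ln(V_f/Vᵢ) = (13675) ln(24.3/67.7) = -14012 J.
W_net = 24391 − 14012 = 10379 J.

W_net ≈ 10.4 kJ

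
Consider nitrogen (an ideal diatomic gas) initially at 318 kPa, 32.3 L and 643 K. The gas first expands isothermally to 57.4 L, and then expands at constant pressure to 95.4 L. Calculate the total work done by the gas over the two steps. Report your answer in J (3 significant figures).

Step 1 (isothermal): W = P₁V₁ ln(V₂/V₁) = (10271) ln(57.4/32.3) = 5906 J.
After step 1: P = 178.9 kPa, V = 57.4 L, T = 643 K.
Step 2 (isobaric): W = PΔV = (178.9 kPa)(95.4 − 57.4 L) = 6800 J.
W_total = 5906 + 6800 = 12706 J.

W_total ≈ 12700 J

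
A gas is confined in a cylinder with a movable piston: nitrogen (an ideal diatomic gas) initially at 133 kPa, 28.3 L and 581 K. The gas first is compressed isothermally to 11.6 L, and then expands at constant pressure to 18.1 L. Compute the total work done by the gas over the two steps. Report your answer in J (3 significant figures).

Step 1 (isothermal): W = P₁V₁ ln(V₂/V₁) = (3764) ln(11.6/28.3) = -3357 J.
After step 1: P = 324.5 kPa, V = 11.6 L, T = 581 K.
Step 2 (isobaric): W = PΔV = (324.5 kPa)(18.1 − 11.6 L) = 2109 J.
W_total = -3357 + 2109 = -1248 J.

W_total ≈ -1250 J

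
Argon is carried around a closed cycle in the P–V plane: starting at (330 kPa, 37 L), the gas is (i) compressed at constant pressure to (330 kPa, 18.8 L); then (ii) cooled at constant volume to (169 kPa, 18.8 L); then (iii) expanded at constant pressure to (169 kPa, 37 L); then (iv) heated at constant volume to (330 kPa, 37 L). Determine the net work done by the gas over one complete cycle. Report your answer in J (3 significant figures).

Constant-volume legs do no work.
W(i) = (330)(18.8 − 37) = -6006 J; W(iii) = (169)(37 − 18.8) = 3076 J.
W_net = -6006 + 3076 = -2930 J (the counter-clockwise enclosed area).

W_net ≈ -2930 J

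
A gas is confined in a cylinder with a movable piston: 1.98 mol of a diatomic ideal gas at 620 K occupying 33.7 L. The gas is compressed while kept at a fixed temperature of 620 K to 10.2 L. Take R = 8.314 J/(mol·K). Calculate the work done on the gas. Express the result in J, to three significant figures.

Isothermal: W = nRT ln(V₂/V₁).
W = (1.98)(8.314)(620) × ln(10.2/33.7)
  = 10206 × -1.195
W_by_gas = -12198 J; work on gas = −W_by = 12198 J.

W ≈ 12200 J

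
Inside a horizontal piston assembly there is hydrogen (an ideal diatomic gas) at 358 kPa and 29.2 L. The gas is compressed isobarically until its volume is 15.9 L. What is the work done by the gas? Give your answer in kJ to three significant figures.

W ≈ -4.76 kJ

Isobaric: W = P ΔV.
W = (358 kPa)(15.9 − 29.2 L) = (358)(-13.3) = -4761 J.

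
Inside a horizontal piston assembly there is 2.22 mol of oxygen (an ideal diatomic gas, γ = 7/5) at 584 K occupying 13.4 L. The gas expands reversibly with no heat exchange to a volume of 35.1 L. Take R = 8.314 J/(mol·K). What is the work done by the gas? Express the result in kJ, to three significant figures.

Adiabatic: TV^(γ−1) = const with γ = 7/5.
T₂ = T₁ (V₁/V₂)^(γ−1) = 584 × (13.4/35.1)^0.4 = 584 × 0.6803 = 397.3 K.
W_by = nCᵥ(T₁ − T₂) = (2.22)(20.79)(584 − 397.3) = 8614 J.

W ≈ 8.61 kJ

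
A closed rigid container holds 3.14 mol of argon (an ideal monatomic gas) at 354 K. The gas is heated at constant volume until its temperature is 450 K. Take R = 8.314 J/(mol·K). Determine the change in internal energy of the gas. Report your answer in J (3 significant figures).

Constant volume ⇒ W = 0, so Q = ΔU = nCᵥΔT with Cᵥ = 3R/2 = 12.47 J/(mol·K).
ΔU = (3.14)(12.47)(450 − 354) = 3759 J.

ΔU ≈ 3760 J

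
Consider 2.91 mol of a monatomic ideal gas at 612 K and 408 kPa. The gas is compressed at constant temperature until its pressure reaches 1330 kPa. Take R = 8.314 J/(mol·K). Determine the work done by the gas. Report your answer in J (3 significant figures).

W ≈ -17500 J

Isothermal process: W = nRT ln(V₂/V₁) = nRT ln(P₁/P₂).
W = (2.91)(8.314)(612) × ln(408/1330)
  = 14807 × ln(0.3068) = 14807 × -1.182
W_by_gas = -17496 J.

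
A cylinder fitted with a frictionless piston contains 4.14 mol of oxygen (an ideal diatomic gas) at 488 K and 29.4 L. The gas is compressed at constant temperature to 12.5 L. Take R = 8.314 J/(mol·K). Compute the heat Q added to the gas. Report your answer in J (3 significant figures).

Isothermal ⇒ ΔU = 0, so Q = W = nRT ln(V₂/V₁).
Q = (4.14)(8.314)(488) ln(12.5/29.4) = 16797 × -0.8553 = -14366 J.

Q ≈ -14400 J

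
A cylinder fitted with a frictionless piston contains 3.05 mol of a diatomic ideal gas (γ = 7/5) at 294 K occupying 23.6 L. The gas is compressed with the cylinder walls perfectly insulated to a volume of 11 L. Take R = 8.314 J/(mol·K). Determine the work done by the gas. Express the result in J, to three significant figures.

W ≈ -6660 J

Adiabatic: TV^(γ−1) = const with γ = 7/5.
T₂ = T₁ (V₁/V₂)^(γ−1) = 294 × (23.6/11)^0.4 = 294 × 1.357 = 399 K.
W_by = nCᵥ(T₁ − T₂) = (3.05)(20.79)(294 − 399) = -6655 J.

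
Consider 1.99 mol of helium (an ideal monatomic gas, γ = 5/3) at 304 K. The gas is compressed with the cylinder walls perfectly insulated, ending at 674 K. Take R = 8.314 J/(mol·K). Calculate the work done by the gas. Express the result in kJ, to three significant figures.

Adiabatic ⇒ Q = 0, so W_by = −ΔU = nCᵥ(T₁ − T₂).
Cᵥ = 3R/2 = 12.47 J/(mol·K).
W = (1.99)(12.47)(304 − 674) = -9182 J.

W ≈ -9.18 kJ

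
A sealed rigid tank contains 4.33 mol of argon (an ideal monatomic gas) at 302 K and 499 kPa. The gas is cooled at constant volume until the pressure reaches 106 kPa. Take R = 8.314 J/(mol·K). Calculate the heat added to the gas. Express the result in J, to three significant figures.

Q ≈ -12800 J

Constant volume ⇒ W = 0, so Q = ΔU = nCᵥΔT with Cᵥ = 3R/2 = 12.47 J/(mol·K).
At constant V, T₂/T₁ = P₂/P₁ ⇒ ΔT = T₁(P₂/P₁ − 1) = 302·(106/499 − 1) = -237.8 K.
ΔU = (4.33)(12.47)(-237.8) = -12844 J.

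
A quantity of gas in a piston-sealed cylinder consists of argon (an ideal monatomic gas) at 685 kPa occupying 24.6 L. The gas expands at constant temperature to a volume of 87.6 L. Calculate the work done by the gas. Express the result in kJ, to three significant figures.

Isothermal: W = nRT ln(V₂/V₁) = P₁V₁ ln(V₂/V₁).
P₁V₁ = (685 kPa)(24.6 L) = 16851 J.
W = 16851 × ln(87.6/24.6) = 16851 × 1.27
W_by_gas = 21401 J.

W ≈ 21.4 kJ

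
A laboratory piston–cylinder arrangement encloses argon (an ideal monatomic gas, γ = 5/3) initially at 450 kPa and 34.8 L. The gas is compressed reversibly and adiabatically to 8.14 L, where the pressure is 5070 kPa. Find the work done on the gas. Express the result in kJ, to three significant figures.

W ≈ 38.4 kJ

Adiabatic: W = (P₁V₁ − P₂V₂)/(γ − 1) with γ = 5/3.
P₁V₁ = 15660 J, P₂V₂ = 41270 J.
W = (15660 − 41270) / 0.6667 = -38415 J.
Work on gas = −W_by = 38415 J.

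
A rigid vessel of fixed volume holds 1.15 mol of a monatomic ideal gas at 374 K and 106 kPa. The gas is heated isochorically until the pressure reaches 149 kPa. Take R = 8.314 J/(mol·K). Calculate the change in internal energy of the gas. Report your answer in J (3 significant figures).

ΔU ≈ 2180 J

Constant volume ⇒ W = 0, so Q = ΔU = nCᵥΔT with Cᵥ = 3R/2 = 12.47 J/(mol·K).
At constant V, T₂/T₁ = P₂/P₁ ⇒ ΔT = T₁(P₂/P₁ − 1) = 374·(149/106 − 1) = 151.7 K.
ΔU = (1.15)(12.47)(151.7) = 2176 J.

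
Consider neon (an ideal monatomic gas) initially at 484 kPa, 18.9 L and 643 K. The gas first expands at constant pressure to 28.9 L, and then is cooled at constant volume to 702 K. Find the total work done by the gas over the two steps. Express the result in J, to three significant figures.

W_total ≈ 4840 J

Step 1 (isobaric): W = PΔV = (484 kPa)(28.9 − 18.9 L) = 4840 J.
Step 2 (isochoric): W = 0 (constant volume).
W_total = 4840 + 0 = 4840 J.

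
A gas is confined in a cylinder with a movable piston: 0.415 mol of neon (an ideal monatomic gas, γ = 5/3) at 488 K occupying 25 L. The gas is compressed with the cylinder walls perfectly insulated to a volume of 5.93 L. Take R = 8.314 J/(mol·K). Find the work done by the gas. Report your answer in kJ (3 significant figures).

W ≈ -4.07 kJ

Adiabatic: TV^(γ−1) = const with γ = 5/3.
T₂ = T₁ (V₁/V₂)^(γ−1) = 488 × (25/5.93)^0.667 = 488 × 2.61 = 1274 K.
W_by = nCᵥ(T₁ − T₂) = (0.415)(12.47)(488 − 1274) = -4065 J.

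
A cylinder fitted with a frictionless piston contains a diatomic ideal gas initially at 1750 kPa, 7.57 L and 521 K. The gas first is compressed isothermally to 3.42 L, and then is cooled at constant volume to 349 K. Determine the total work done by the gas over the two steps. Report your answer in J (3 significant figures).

Step 1 (isothermal): W = P₁V₁ ln(V₂/V₁) = (13248) ln(3.42/7.57) = -10526 J.
Step 2 (isochoric): W = 0 (constant volume).
W_total = -10526 + 0 = -10526 J.

W_total ≈ -10500 J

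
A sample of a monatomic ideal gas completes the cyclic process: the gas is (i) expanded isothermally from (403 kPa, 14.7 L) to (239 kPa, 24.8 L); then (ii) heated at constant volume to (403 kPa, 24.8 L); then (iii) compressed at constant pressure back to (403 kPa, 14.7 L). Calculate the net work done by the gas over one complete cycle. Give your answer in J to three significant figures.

Leg (i): W = PᵢVᵢ ln(V_f/Vᵢ) = (5924) ln(24.8/14.7) = 3098 J.
Leg (ii): W = 0.
Leg (iii): W = PΔV = (403)(14.7 − 24.8) = -4070 J.
W_net = 3098 − 4070 = -972 J.

W_net ≈ -972 J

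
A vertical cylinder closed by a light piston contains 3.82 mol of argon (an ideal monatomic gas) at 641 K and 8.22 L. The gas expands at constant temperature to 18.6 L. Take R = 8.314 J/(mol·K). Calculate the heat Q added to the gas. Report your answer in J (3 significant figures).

Isothermal ⇒ ΔU = 0, so Q = W = nRT ln(V₂/V₁).
Q = (3.82)(8.314)(641) ln(18.6/8.22) = 20358 × 0.8166 = 16624 J.

Q ≈ 16600 J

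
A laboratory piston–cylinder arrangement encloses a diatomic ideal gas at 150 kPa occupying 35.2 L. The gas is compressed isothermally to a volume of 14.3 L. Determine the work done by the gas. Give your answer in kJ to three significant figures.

W ≈ -4.76 kJ

Isothermal: W = nRT ln(V₂/V₁) = P₁V₁ ln(V₂/V₁).
P₁V₁ = (150 kPa)(35.2 L) = 5280 J.
W = 5280 × ln(14.3/35.2) = 5280 × -0.9008
W_by_gas = -4756 J.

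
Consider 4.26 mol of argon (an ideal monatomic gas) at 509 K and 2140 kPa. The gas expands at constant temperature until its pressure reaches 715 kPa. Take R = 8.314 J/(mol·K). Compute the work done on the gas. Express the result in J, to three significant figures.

W ≈ -19800 J

Isothermal process: W = nRT ln(V₂/V₁) = nRT ln(P₁/P₂).
W = (4.26)(8.314)(509) × ln(2140/715)
  = 18028 × ln(2.993) = 18028 × 1.096
W_by_gas = 19763 J; work on gas = −W_by = -19763 J.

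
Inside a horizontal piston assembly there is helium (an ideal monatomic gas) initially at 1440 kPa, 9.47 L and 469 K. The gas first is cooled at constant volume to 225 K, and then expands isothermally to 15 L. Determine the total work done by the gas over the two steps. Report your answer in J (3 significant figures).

Step 1 (isochoric): W = 0 (constant volume).
After step 1: P = 690.8 kPa (V unchanged).
Step 2 (isothermal): W = P₁V₁ ln(V₂/V₁) = (6542) ln(15/9.47) = 3009 J.
W_total = 0 + 3009 = 3009 J.

W_total ≈ 3010 J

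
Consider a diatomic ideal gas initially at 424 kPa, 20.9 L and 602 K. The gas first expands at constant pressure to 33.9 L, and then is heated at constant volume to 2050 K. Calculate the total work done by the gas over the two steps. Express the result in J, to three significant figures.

Step 1 (isobaric): W = PΔV = (424 kPa)(33.9 − 20.9 L) = 5512 J.
Step 2 (isochoric): W = 0 (constant volume).
W_total = 5512 + 0 = 5512 J.

W_total ≈ 5510 J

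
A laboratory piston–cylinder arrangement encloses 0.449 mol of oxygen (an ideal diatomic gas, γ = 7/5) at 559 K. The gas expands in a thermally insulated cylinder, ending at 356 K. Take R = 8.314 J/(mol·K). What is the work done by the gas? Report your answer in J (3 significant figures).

W ≈ 1890 J

Adiabatic ⇒ Q = 0, so W_by = −ΔU = nCᵥ(T₁ − T₂).
Cᵥ = 5R/2 = 20.79 J/(mol·K).
W = (0.449)(20.79)(559 − 356) = 1894 J.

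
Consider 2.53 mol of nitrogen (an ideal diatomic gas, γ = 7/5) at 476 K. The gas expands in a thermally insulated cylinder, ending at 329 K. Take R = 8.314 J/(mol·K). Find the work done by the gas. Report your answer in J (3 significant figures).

W ≈ 7730 J

Adiabatic ⇒ Q = 0, so W_by = −ΔU = nCᵥ(T₁ − T₂).
Cᵥ = 5R/2 = 20.79 J/(mol·K).
W = (2.53)(20.79)(476 − 329) = 7730 J.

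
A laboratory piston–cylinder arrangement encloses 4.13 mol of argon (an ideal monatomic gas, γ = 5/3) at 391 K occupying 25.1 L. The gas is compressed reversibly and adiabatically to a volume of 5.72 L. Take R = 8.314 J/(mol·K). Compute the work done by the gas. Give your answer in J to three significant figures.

W ≈ -33800 J

Adiabatic: TV^(γ−1) = const with γ = 5/3.
T₂ = T₁ (V₁/V₂)^(γ−1) = 391 × (25.1/5.72)^0.667 = 391 × 2.68 = 1048 K.
W_by = nCᵥ(T₁ − T₂) = (4.13)(12.47)(391 − 1048) = -33839 J.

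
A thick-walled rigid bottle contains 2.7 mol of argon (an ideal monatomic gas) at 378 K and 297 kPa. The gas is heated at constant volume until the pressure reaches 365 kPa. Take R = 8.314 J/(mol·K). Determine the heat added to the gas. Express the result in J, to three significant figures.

Constant volume ⇒ W = 0, so Q = ΔU = nCᵥΔT with Cᵥ = 3R/2 = 12.47 J/(mol·K).
At constant V, T₂/T₁ = P₂/P₁ ⇒ ΔT = T₁(P₂/P₁ − 1) = 378·(365/297 − 1) = 86.55 K.
ΔU = (2.7)(12.47)(86.55) = 2914 J.

Q ≈ 2910 J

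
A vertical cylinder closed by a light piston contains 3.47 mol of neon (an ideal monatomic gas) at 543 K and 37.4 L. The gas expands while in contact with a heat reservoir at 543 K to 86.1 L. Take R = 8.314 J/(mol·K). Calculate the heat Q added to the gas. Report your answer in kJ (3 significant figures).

Q ≈ 13.1 kJ

Isothermal ⇒ ΔU = 0, so Q = W = nRT ln(V₂/V₁).
Q = (3.47)(8.314)(543) ln(86.1/37.4) = 15665 × 0.8338 = 13062 J.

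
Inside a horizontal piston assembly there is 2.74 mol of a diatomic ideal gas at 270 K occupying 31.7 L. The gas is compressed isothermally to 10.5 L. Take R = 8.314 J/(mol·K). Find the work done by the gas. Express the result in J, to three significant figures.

W ≈ -6800 J

Isothermal: W = nRT ln(V₂/V₁).
W = (2.74)(8.314)(270) × ln(10.5/31.7)
  = 6151 × -1.105
W_by_gas = -6796 J.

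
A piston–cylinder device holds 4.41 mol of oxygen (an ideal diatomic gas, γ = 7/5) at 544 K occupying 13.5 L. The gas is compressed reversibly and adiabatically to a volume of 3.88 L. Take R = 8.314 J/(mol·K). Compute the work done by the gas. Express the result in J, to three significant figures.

Adiabatic: TV^(γ−1) = const with γ = 7/5.
T₂ = T₁ (V₁/V₂)^(γ−1) = 544 × (13.5/3.88)^0.4 = 544 × 1.647 = 895.8 K.
W_by = nCᵥ(T₁ − T₂) = (4.41)(20.79)(544 − 895.8) = -32244 J.

W ≈ -32200 J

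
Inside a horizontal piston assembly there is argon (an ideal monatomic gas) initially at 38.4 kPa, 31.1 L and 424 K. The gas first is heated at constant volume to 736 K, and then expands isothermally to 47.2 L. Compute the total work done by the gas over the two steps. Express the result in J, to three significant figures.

W_total ≈ 865 J

Step 1 (isochoric): W = 0 (constant volume).
After step 1: P = 66.66 kPa (V unchanged).
Step 2 (isothermal): W = P₁V₁ ln(V₂/V₁) = (2073) ln(47.2/31.1) = 864.8 J.
W_total = 0 + 864.8 = 864.8 J.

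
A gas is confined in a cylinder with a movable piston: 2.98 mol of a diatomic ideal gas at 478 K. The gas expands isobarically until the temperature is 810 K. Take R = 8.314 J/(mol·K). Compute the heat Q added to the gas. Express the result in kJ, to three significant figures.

Isobaric: W = nRΔT = (2.98)(8.314)(332) = 8226 J.
ΔU = nCᵥΔT with Cᵥ = 5R/2: ΔU = (2.98)(20.79)(332) = 20564 J.
Q = ΔU + W = 20564 + 8226 = 28789 J.

Q ≈ 28.8 kJ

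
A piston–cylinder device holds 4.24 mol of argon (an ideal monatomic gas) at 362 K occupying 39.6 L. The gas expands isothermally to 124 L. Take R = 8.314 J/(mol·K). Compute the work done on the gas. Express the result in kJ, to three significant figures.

W ≈ -14.6 kJ

Isothermal: W = nRT ln(V₂/V₁).
W = (4.24)(8.314)(362) × ln(124/39.6)
  = 12761 × 1.141
W_by_gas = 14566 J; work on gas = −W_by = -14566 J.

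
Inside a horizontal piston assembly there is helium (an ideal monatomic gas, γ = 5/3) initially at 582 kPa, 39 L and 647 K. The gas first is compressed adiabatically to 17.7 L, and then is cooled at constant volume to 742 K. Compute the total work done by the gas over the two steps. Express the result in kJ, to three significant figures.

W_total ≈ -23.6 kJ

Step 1 (adiabatic): W = (P₁V₁ − P₂V₂)/(γ−1) = (22698 − 38434)/0.667 = -23604 J.
Step 2 (isochoric): W = 0 (constant volume).
W_total = -23604 + 0 = -23604 J.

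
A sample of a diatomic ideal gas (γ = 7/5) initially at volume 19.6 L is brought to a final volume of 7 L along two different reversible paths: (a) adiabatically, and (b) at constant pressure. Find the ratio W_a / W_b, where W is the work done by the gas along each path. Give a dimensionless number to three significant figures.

W_a / W_b ≈ 1.98

Path (a) adiabatic: W = P₁V₁(1 − (V₁/V₂)^(γ−1))/(γ−1) → W_a/(P₁V₁) = -1.274.
Path (b) isobaric: W = P₁(V₂ − V₁) → W_b/(P₁V₁) = -0.6429.
W_a / W_b = -1.274 / -0.6429 = 1.982.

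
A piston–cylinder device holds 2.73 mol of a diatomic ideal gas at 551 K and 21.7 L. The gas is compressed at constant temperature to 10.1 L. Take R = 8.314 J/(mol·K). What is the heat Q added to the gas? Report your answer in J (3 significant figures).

Isothermal ⇒ ΔU = 0, so Q = W = nRT ln(V₂/V₁).
Q = (2.73)(8.314)(551) ln(10.1/21.7) = 12506 × -0.7648 = -9564 J.

Q ≈ -9560 J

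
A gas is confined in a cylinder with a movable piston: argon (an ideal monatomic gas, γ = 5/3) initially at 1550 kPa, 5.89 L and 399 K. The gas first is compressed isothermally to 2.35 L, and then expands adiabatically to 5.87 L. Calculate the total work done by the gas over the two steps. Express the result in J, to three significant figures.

Step 1 (isothermal): W = P₁V₁ ln(V₂/V₁) = (9130) ln(2.35/5.89) = -8389 J.
After step 1: P = 3885 kPa, V = 2.35 L, T = 399 K.
Step 2 (adiabatic): W = (P₁V₁ − P₂V₂)/(γ−1) = (9130 − 4959)/0.667 = 6256 J.
W_total = -8389 + 6256 = -2133 J.

W_total ≈ -2130 J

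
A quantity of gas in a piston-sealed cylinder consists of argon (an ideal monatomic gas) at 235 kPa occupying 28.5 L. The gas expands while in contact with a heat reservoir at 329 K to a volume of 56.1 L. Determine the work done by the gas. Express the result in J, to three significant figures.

W ≈ 4540 J

Isothermal: W = nRT ln(V₂/V₁) = P₁V₁ ln(V₂/V₁).
P₁V₁ = (235 kPa)(28.5 L) = 6698 J.
W = 6698 × ln(56.1/28.5) = 6698 × 0.6772
W_by_gas = 4536 J.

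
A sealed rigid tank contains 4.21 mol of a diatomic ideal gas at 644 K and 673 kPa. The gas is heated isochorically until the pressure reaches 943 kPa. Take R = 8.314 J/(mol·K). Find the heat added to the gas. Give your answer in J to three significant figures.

Constant volume ⇒ W = 0, so Q = ΔU = nCᵥΔT with Cᵥ = 5R/2 = 20.79 J/(mol·K).
At constant V, T₂/T₁ = P₂/P₁ ⇒ ΔT = T₁(P₂/P₁ − 1) = 644·(943/673 − 1) = 258.4 K.
ΔU = (4.21)(20.79)(258.4) = 22608 J.

Q ≈ 22600 J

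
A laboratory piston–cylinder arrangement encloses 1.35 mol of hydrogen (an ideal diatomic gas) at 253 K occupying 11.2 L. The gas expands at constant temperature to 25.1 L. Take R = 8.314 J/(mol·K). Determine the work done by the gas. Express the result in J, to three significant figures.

W ≈ 2290 J

Isothermal: W = nRT ln(V₂/V₁).
W = (1.35)(8.314)(253) × ln(25.1/11.2)
  = 2840 × 0.807
W_by_gas = 2291 J.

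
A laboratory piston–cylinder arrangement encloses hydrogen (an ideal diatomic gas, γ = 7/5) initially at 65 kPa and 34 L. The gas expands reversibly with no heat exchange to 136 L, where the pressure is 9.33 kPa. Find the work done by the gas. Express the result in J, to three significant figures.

Adiabatic: W = (P₁V₁ − P₂V₂)/(γ − 1) with γ = 7/5.
P₁V₁ = 2210 J, P₂V₂ = 1269 J.
W = (2210 − 1269) / 0.4 = 2353 J.

W ≈ 2350 J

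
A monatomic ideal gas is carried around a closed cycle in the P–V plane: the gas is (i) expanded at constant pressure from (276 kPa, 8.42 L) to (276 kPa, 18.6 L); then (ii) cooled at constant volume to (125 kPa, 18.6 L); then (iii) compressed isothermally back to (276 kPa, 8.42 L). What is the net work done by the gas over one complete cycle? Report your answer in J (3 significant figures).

W_net ≈ 967 J

Leg (i): W = PΔV = (276)(18.6 − 8.42) = 2810 J.
Leg (ii): W = 0.
Leg (iii): W = PᵢVᵢ ln(V_f/Vᵢ) = (2325) ln(8.42/18.6) = -1843 J.
W_net = 2810 − 1843 = 967 J.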